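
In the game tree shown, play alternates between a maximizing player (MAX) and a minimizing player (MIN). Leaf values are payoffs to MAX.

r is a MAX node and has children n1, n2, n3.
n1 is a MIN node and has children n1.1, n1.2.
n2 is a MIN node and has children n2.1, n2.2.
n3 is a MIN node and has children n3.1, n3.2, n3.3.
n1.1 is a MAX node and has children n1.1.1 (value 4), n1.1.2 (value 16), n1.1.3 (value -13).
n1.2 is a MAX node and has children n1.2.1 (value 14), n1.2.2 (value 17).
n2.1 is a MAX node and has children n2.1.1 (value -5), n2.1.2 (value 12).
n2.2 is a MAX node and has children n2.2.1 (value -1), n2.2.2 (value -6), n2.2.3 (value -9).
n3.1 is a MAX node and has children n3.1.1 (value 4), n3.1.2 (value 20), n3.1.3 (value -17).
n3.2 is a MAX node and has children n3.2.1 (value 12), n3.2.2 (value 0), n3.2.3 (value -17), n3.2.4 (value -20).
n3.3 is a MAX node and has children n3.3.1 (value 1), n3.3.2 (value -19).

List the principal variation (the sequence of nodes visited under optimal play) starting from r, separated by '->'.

n1.1 (MAX): max(4, 16, -13) = 16
n1.2 (MAX): max(14, 17) = 17
n1 (MIN): min(16, 17) = 16
n2.1 (MAX): max(-5, 12) = 12
n2.2 (MAX): max(-1, -6, -9) = -1
n2 (MIN): min(12, -1) = -1
n3.1 (MAX): max(4, 20, -17) = 20
n3.2 (MAX): max(12, 0, -17, -20) = 12
n3.3 (MAX): max(1, -19) = 1
n3 (MIN): min(20, 12, 1) = 1
r (MAX): max(16, -1, 1) = 16
At r, MAX picks n1 (highest: 16).
At n1, MIN picks n1.1 (lowest: 16).
At n1.1, MAX picks n1.1.2 (highest: 16).
Terminal value 16.

r -> n1 -> n1.1 -> n1.1.2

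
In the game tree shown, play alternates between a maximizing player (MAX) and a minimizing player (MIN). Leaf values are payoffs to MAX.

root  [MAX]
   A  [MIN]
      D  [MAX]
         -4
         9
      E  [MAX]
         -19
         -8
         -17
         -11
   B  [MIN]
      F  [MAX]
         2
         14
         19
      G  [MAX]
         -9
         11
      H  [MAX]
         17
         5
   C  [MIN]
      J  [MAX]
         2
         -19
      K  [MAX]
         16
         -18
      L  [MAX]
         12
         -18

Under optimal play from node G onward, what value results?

11

G (MAX): max(-9, 11) = 11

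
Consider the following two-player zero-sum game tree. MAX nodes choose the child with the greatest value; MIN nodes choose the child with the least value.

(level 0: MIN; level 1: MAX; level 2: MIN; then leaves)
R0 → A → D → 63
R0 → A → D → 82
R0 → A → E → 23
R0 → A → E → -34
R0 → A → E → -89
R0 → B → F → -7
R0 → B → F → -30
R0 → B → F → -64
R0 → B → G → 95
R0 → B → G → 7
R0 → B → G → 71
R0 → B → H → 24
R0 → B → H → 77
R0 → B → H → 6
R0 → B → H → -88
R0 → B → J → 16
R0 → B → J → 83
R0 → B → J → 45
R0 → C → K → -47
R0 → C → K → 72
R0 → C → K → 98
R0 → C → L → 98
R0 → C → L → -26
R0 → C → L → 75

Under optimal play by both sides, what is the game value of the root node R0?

D (MIN): min(63, 82) = 63
E (MIN): min(23, -34, -89) = -89
A (MAX): max(63, -89) = 63
F (MIN): min(-7, -30, -64) = -64
G (MIN): min(95, 7, 71) = 7
H (MIN): min(24, 77, 6, -88) = -88
J (MIN): min(16, 83, 45) = 16
B (MAX): max(-64, 7, -88, 16) = 16
K (MIN): min(-47, 72, 98) = -47
L (MIN): min(98, -26, 75) = -26
C (MAX): max(-47, -26) = -26
R0 (MIN): min(63, 16, -26) = -26

-26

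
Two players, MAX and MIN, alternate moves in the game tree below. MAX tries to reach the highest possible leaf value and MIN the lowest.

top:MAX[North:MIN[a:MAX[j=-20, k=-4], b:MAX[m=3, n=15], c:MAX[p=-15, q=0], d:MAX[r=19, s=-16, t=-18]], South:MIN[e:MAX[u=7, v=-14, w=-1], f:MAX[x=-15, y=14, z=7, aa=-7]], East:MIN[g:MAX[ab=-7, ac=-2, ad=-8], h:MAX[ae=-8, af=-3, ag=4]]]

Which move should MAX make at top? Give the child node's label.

South

a (MAX): max(-20, -4) = -4
b (MAX): max(3, 15) = 15
c (MAX): max(-15, 0) = 0
d (MAX): max(19, -16, -18) = 19
North (MIN): min(-4, 15, 0, 19) = -4
e (MAX): max(7, -14, -1) = 7
f (MAX): max(-15, 14, 7, -7) = 14
South (MIN): min(7, 14) = 7
g (MAX): max(-7, -2, -8) = -2
h (MAX): max(-8, -3, 4) = 4
East (MIN): min(-2, 4) = -2
top (MAX): max(-4, 7, -2) = 7
MAX at top wants the highest of {North=-4, South=7, East=-2}, so chooses South.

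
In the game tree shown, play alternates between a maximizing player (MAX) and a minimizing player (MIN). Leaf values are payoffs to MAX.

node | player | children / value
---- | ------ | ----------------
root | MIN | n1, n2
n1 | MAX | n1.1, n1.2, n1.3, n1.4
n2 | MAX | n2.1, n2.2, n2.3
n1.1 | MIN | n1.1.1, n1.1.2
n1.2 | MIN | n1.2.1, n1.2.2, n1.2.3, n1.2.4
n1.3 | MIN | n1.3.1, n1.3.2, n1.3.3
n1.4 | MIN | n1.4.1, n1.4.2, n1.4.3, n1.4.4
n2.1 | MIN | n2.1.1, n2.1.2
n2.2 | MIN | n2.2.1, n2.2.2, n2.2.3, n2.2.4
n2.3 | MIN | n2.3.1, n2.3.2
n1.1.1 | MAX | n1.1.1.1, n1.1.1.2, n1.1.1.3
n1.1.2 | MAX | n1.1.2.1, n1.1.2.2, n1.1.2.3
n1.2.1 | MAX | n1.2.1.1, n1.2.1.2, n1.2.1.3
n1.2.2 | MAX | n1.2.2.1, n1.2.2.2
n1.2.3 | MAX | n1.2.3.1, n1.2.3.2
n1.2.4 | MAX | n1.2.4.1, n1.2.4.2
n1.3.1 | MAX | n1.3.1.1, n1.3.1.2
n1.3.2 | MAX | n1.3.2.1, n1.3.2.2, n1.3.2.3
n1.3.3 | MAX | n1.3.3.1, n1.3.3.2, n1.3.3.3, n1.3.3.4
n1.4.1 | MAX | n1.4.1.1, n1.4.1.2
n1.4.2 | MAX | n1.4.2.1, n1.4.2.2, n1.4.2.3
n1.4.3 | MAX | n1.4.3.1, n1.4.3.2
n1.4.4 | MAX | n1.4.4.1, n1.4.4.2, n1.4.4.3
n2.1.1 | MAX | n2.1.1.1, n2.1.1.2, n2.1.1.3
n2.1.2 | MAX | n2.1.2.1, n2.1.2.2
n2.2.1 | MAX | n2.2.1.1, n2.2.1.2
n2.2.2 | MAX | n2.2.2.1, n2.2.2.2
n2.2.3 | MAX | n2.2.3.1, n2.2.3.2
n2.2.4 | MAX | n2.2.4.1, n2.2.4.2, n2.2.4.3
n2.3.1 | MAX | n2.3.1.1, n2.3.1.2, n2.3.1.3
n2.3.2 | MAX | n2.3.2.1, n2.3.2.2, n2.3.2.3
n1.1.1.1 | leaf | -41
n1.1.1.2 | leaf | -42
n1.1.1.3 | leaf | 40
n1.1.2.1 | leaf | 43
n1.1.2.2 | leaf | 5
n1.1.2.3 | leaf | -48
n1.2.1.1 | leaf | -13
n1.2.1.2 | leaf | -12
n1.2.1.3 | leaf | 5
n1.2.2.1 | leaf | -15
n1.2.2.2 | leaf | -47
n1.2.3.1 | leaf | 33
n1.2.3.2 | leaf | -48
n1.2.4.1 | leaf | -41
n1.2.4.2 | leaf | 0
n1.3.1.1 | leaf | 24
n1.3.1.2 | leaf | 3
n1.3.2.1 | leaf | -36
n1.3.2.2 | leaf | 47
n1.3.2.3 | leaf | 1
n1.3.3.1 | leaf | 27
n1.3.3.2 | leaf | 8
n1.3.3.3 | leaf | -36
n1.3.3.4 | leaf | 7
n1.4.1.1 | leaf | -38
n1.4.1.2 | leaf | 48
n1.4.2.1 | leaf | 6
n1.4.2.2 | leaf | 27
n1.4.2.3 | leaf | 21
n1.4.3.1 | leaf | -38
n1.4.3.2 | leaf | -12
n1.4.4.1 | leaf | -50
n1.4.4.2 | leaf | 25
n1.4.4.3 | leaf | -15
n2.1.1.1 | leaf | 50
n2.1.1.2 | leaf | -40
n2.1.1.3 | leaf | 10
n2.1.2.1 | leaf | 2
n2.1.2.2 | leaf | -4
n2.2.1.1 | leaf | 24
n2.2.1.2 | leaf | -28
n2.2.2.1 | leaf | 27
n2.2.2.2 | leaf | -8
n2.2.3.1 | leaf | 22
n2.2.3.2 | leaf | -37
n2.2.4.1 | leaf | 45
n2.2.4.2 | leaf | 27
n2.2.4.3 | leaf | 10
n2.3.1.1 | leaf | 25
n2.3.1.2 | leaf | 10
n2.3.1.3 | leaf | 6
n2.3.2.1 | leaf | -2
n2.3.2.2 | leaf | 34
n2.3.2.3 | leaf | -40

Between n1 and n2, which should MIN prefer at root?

n2

n1.1.1 (MAX): max(-41, -42, 40) = 40
n1.1.2 (MAX): max(43, 5, -48) = 43
n1.1 (MIN): min(40, 43) = 40
n1.2.1 (MAX): max(-13, -12, 5) = 5
n1.2.2 (MAX): max(-15, -47) = -15
n1.2.3 (MAX): max(33, -48) = 33
n1.2.4 (MAX): max(-41, 0) = 0
n1.2 (MIN): min(5, -15, 33, 0) = -15
n1.3.1 (MAX): max(24, 3) = 24
n1.3.2 (MAX): max(-36, 47, 1) = 47
n1.3.3 (MAX): max(27, 8, -36, 7) = 27
n1.3 (MIN): min(24, 47, 27) = 24
n1.4.1 (MAX): max(-38, 48) = 48
n1.4.2 (MAX): max(6, 27, 21) = 27
n1.4.3 (MAX): max(-38, -12) = -12
n1.4.4 (MAX): max(-50, 25, -15) = 25
n1.4 (MIN): min(48, 27, -12, 25) = -12
n1 (MAX): max(40, -15, 24, -12) = 40
n2.1.1 (MAX): max(50, -40, 10) = 50
n2.1.2 (MAX): max(2, -4) = 2
n2.1 (MIN): min(50, 2) = 2
n2.2.1 (MAX): max(24, -28) = 24
n2.2.2 (MAX): max(27, -8) = 27
n2.2.3 (MAX): max(22, -37) = 22
n2.2.4 (MAX): max(45, 27, 10) = 45
n2.2 (MIN): min(24, 27, 22, 45) = 22
n2.3.1 (MAX): max(25, 10, 6) = 25
n2.3.2 (MAX): max(-2, 34, -40) = 34
n2.3 (MIN): min(25, 34) = 25
n2 (MAX): max(2, 22, 25) = 25
MIN prefers the lower value; n1=40, n2=25. n2 is better since 25 < 40.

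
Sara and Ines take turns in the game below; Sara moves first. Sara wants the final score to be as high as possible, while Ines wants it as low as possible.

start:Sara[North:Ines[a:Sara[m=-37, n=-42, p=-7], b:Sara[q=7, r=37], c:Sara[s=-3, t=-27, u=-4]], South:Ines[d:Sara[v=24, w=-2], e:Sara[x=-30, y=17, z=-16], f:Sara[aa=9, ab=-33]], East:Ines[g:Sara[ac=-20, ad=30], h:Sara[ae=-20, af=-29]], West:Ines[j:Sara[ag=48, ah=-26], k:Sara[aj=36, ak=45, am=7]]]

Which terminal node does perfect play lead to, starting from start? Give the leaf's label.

ak

a (Sara): max(-37, -42, -7) = -7
b (Sara): max(7, 37) = 37
c (Sara): max(-3, -27, -4) = -3
North (Ines): min(-7, 37, -3) = -7
d (Sara): max(24, -2) = 24
e (Sara): max(-30, 17, -16) = 17
f (Sara): max(9, -33) = 9
South (Ines): min(24, 17, 9) = 9
g (Sara): max(-20, 30) = 30
h (Sara): max(-20, -29) = -20
East (Ines): min(30, -20) = -20
j (Sara): max(48, -26) = 48
k (Sara): max(36, 45, 7) = 45
West (Ines): min(48, 45) = 45
start (Sara): max(-7, 9, -20, 45) = 45
At start, Sara picks West (highest: 45).
At West, Ines picks k (lowest: 45).
At k, Sara picks ak (highest: 45).
Terminal value 45.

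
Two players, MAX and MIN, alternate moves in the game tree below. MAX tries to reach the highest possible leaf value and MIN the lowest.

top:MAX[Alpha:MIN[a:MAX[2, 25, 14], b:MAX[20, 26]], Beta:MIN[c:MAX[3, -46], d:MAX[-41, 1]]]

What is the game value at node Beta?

c (MAX): max(3, -46) = 3
d (MAX): max(-41, 1) = 1
Beta (MIN): min(3, 1) = 1

1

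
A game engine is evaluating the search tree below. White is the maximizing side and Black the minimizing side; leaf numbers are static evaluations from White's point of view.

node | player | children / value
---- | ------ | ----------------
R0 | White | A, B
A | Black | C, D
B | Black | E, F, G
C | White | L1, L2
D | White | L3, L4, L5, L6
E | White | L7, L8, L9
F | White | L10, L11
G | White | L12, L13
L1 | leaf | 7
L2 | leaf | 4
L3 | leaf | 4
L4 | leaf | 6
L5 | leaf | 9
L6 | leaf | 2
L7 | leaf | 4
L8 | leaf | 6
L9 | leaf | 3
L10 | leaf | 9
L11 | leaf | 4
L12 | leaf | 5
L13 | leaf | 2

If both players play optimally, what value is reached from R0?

C (White): max(7, 4) = 7
D (White): max(4, 6, 9, 2) = 9
A (Black): min(7, 9) = 7
E (White): max(4, 6, 3) = 6
F (White): max(9, 4) = 9
G (White): max(5, 2) = 5
B (Black): min(6, 9, 5) = 5
R0 (White): max(7, 5) = 7

7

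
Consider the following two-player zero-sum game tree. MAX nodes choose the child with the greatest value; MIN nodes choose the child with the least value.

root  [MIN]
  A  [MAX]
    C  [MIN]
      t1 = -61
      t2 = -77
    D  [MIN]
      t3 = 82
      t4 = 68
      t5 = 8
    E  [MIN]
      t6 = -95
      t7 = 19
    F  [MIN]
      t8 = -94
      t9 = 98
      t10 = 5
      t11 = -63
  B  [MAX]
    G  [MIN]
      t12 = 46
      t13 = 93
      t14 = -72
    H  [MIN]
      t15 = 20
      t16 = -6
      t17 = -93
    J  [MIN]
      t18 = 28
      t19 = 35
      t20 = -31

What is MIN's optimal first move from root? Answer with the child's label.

B

C (MIN): min(-61, -77) = -77
D (MIN): min(82, 68, 8) = 8
E (MIN): min(-95, 19) = -95
F (MIN): min(-94, 98, 5, -63) = -94
A (MAX): max(-77, 8, -95, -94) = 8
G (MIN): min(46, 93, -72) = -72
H (MIN): min(20, -6, -93) = -93
J (MIN): min(28, 35, -31) = -31
B (MAX): max(-72, -93, -31) = -31
root (MIN): min(8, -31) = -31
MIN at root wants the lowest of {A=8, B=-31}, so chooses B.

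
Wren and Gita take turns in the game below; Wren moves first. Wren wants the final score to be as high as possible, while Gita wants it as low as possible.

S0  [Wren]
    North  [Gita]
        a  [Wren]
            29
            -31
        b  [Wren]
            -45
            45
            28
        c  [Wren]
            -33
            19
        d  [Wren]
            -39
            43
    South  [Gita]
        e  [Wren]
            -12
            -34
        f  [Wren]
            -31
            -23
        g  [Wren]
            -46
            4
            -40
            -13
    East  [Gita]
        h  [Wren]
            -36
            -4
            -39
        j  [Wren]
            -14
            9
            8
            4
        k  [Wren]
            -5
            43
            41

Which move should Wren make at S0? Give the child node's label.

a (Wren): max(29, -31) = 29
b (Wren): max(-45, 45, 28) = 45
c (Wren): max(-33, 19) = 19
d (Wren): max(-39, 43) = 43
North (Gita): min(29, 45, 19, 43) = 19
e (Wren): max(-12, -34) = -12
f (Wren): max(-31, -23) = -23
g (Wren): max(-46, 4, -40, -13) = 4
South (Gita): min(-12, -23, 4) = -23
h (Wren): max(-36, -4, -39) = -4
j (Wren): max(-14, 9, 8, 4) = 9
k (Wren): max(-5, 43, 41) = 43
East (Gita): min(-4, 9, 43) = -4
S0 (Wren): max(19, -23, -4) = 19
Wren at S0 wants the highest of {North=19, South=-23, East=-4}, so chooses North.

North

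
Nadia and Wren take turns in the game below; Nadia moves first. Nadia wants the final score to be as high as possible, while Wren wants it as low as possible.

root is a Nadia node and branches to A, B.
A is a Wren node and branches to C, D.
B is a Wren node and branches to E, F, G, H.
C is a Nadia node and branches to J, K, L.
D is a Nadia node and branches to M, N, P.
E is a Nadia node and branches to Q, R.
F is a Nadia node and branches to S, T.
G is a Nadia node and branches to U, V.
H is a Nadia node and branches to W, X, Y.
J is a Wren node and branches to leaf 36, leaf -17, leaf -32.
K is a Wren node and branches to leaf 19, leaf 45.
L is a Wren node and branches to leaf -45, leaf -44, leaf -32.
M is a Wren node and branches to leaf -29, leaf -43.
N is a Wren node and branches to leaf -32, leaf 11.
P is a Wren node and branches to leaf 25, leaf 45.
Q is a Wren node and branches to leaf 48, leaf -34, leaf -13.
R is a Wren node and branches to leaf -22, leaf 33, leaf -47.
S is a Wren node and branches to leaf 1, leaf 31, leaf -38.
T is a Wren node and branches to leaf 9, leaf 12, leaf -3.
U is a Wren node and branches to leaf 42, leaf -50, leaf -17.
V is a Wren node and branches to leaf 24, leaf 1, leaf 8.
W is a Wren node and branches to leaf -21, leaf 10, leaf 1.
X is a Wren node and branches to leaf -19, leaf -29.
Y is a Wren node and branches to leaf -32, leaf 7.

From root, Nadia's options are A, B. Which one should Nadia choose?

J (Wren): min(36, -17, -32) = -32
K (Wren): min(19, 45) = 19
L (Wren): min(-45, -44, -32) = -45
C (Nadia): max(-32, 19, -45) = 19
M (Wren): min(-29, -43) = -43
N (Wren): min(-32, 11) = -32
P (Wren): min(25, 45) = 25
D (Nadia): max(-43, -32, 25) = 25
A (Wren): min(19, 25) = 19
Q (Wren): min(48, -34, -13) = -34
R (Wren): min(-22, 33, -47) = -47
E (Nadia): max(-34, -47) = -34
S (Wren): min(1, 31, -38) = -38
T (Wren): min(9, 12, -3) = -3
F (Nadia): max(-38, -3) = -3
U (Wren): min(42, -50, -17) = -50
V (Wren): min(24, 1, 8) = 1
G (Nadia): max(-50, 1) = 1
W (Wren): min(-21, 10, 1) = -21
X (Wren): min(-19, -29) = -29
Y (Wren): min(-32, 7) = -32
H (Nadia): max(-21, -29, -32) = -21
B (Wren): min(-34, -3, 1, -21) = -34
root (Nadia): max(19, -34) = 19
Nadia at root wants the highest of {A=19, B=-34}, so chooses A.

A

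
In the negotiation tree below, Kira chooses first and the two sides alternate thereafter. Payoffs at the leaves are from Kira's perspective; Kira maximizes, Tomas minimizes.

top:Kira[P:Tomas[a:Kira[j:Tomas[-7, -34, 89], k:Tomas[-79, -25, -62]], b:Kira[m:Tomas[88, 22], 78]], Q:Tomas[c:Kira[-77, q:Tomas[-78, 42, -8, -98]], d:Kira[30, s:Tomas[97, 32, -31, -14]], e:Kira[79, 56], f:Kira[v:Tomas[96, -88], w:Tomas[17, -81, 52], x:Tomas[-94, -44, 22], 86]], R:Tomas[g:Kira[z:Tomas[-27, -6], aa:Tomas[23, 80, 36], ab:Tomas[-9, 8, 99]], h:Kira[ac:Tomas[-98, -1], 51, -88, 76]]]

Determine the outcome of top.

23

j (Tomas): min(-7, -34, 89) = -34
k (Tomas): min(-79, -25, -62) = -79
a (Kira): max(-34, -79) = -34
m (Tomas): min(88, 22) = 22
b (Kira): max(22, 78) = 78
P (Tomas): min(-34, 78) = -34
q (Tomas): min(-78, 42, -8, -98) = -98
c (Kira): max(-77, -98) = -77
s (Tomas): min(97, 32, -31, -14) = -31
d (Kira): max(30, -31) = 30
e (Kira): max(79, 56) = 79
v (Tomas): min(96, -88) = -88
w (Tomas): min(17, -81, 52) = -81
x (Tomas): min(-94, -44, 22) = -94
f (Kira): max(-88, -81, -94, 86) = 86
Q (Tomas): min(-77, 30, 79, 86) = -77
z (Tomas): min(-27, -6) = -27
aa (Tomas): min(23, 80, 36) = 23
ab (Tomas): min(-9, 8, 99) = -9
g (Kira): max(-27, 23, -9) = 23
ac (Tomas): min(-98, -1) = -98
h (Kira): max(-98, 51, -88, 76) = 76
R (Tomas): min(23, 76) = 23
top (Kira): max(-34, -77, 23) = 23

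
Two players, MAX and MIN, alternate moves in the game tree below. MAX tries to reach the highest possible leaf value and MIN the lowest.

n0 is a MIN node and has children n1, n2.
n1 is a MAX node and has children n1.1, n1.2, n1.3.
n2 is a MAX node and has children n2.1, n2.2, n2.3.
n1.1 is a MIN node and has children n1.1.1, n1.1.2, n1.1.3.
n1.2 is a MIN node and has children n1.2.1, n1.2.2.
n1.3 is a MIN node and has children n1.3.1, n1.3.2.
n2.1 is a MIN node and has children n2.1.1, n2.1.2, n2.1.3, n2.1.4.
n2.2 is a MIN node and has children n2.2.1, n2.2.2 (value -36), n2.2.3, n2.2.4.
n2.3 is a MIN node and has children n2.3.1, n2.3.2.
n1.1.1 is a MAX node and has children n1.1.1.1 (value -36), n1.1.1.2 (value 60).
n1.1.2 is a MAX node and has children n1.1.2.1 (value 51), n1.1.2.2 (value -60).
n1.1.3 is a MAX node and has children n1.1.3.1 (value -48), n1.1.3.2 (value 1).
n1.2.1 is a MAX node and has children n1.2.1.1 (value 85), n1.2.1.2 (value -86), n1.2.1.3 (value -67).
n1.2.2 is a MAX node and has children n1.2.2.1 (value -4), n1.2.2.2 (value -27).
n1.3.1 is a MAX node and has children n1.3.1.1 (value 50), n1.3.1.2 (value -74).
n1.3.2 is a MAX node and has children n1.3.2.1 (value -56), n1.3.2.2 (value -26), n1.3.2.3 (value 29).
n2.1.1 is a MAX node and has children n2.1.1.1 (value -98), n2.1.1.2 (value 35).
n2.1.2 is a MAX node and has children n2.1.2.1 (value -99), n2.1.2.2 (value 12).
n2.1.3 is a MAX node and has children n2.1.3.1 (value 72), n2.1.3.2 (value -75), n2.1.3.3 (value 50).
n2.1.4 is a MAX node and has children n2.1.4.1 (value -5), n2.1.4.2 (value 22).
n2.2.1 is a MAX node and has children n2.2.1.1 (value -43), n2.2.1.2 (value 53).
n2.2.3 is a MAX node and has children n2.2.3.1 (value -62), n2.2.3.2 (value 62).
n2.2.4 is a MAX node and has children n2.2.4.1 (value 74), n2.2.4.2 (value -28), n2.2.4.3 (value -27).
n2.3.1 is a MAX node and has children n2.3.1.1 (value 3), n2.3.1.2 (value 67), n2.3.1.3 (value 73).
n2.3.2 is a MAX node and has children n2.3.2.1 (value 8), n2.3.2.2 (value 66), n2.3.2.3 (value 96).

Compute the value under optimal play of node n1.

29

n1.1.1 (MAX): max(-36, 60) = 60
n1.1.2 (MAX): max(51, -60) = 51
n1.1.3 (MAX): max(-48, 1) = 1
n1.1 (MIN): min(60, 51, 1) = 1
n1.2.1 (MAX): max(85, -86, -67) = 85
n1.2.2 (MAX): max(-4, -27) = -4
n1.2 (MIN): min(85, -4) = -4
n1.3.1 (MAX): max(50, -74) = 50
n1.3.2 (MAX): max(-56, -26, 29) = 29
n1.3 (MIN): min(50, 29) = 29
n1 (MAX): max(1, -4, 29) = 29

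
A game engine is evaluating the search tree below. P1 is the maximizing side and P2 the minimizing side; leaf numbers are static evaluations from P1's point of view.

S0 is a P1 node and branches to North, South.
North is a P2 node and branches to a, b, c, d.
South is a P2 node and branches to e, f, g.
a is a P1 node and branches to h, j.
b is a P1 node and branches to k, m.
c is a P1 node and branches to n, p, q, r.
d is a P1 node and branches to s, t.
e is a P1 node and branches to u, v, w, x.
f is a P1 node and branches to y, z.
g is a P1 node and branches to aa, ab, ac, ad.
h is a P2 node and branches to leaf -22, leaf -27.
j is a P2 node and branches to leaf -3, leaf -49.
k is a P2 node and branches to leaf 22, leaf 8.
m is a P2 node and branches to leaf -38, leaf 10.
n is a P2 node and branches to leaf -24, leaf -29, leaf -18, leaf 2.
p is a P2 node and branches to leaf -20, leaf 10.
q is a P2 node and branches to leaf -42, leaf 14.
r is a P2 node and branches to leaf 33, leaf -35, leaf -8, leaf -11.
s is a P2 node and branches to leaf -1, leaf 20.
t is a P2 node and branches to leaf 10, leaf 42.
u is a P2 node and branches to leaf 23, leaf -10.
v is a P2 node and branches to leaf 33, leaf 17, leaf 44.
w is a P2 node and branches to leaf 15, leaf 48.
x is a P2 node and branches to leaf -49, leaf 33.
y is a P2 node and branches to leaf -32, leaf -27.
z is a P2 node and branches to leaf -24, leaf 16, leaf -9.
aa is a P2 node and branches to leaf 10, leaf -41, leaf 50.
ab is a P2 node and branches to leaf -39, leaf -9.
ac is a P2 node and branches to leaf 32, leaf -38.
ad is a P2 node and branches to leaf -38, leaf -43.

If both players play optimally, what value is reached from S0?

h (P2): min(-22, -27) = -27
j (P2): min(-3, -49) = -49
a (P1): max(-27, -49) = -27
k (P2): min(22, 8) = 8
m (P2): min(-38, 10) = -38
b (P1): max(8, -38) = 8
n (P2): min(-24, -29, -18, 2) = -29
p (P2): min(-20, 10) = -20
q (P2): min(-42, 14) = -42
r (P2): min(33, -35, -8, -11) = -35
c (P1): max(-29, -20, -42, -35) = -20
s (P2): min(-1, 20) = -1
t (P2): min(10, 42) = 10
d (P1): max(-1, 10) = 10
North (P2): min(-27, 8, -20, 10) = -27
u (P2): min(23, -10) = -10
v (P2): min(33, 17, 44) = 17
w (P2): min(15, 48) = 15
x (P2): min(-49, 33) = -49
e (P1): max(-10, 17, 15, -49) = 17
y (P2): min(-32, -27) = -32
z (P2): min(-24, 16, -9) = -24
f (P1): max(-32, -24) = -24
aa (P2): min(10, -41, 50) = -41
ab (P2): min(-39, -9) = -39
ac (P2): min(32, -38) = -38
ad (P2): min(-38, -43) = -43
g (P1): max(-41, -39, -38, -43) = -38
South (P2): min(17, -24, -38) = -38
S0 (P1): max(-27, -38) = -27

-27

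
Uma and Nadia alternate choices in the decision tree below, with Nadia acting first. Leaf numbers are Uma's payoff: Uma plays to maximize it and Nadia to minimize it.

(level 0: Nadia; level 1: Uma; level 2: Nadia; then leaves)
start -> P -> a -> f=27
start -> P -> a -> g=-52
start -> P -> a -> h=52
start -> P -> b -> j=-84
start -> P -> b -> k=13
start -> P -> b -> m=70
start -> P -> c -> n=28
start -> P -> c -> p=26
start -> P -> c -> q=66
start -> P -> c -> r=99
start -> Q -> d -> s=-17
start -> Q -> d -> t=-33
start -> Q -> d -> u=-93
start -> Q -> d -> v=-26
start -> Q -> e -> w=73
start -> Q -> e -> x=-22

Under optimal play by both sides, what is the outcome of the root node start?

a (Nadia): min(27, -52, 52) = -52
b (Nadia): min(-84, 13, 70) = -84
c (Nadia): min(28, 26, 66, 99) = 26
P (Uma): max(-52, -84, 26) = 26
d (Nadia): min(-17, -33, -93, -26) = -93
e (Nadia): min(73, -22) = -22
Q (Uma): max(-93, -22) = -22
start (Nadia): min(26, -22) = -22

-22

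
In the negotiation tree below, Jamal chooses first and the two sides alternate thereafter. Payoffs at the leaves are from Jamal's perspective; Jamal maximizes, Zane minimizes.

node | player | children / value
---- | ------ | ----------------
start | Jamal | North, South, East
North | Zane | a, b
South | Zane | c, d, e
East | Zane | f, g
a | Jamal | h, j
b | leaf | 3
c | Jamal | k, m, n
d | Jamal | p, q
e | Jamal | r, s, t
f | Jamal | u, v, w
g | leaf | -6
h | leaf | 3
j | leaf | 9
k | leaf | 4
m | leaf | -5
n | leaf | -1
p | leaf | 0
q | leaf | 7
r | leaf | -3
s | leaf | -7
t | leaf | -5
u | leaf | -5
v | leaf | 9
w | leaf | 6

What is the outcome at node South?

c (Jamal): max(4, -5, -1) = 4
d (Jamal): max(0, 7) = 7
e (Jamal): max(-3, -7, -5) = -3
South (Zane): min(4, 7, -3) = -3

-3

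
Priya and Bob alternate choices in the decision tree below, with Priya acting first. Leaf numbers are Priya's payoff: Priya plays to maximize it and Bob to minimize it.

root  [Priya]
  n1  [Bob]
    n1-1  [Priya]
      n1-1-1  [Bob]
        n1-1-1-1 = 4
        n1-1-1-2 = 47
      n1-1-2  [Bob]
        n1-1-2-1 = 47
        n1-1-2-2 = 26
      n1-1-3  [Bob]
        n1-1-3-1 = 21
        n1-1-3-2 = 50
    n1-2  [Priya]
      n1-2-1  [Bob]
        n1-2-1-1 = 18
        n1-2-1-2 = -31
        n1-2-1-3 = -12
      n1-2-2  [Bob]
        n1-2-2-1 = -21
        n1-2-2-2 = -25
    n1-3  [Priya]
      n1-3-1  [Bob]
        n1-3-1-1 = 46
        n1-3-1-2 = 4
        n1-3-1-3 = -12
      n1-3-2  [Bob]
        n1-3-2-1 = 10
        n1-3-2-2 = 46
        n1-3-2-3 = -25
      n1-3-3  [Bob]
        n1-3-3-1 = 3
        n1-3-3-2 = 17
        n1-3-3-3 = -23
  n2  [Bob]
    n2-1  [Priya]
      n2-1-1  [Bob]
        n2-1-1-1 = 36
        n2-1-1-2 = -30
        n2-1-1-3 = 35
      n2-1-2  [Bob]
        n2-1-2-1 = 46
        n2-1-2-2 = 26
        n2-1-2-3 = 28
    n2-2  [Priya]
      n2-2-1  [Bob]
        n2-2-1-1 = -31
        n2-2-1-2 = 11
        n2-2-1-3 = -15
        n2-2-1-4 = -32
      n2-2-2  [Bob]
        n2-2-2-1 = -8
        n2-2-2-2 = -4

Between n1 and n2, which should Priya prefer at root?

n2

n1-1-1 (Bob): min(4, 47) = 4
n1-1-2 (Bob): min(47, 26) = 26
n1-1-3 (Bob): min(21, 50) = 21
n1-1 (Priya): max(4, 26, 21) = 26
n1-2-1 (Bob): min(18, -31, -12) = -31
n1-2-2 (Bob): min(-21, -25) = -25
n1-2 (Priya): max(-31, -25) = -25
n1-3-1 (Bob): min(46, 4, -12) = -12
n1-3-2 (Bob): min(10, 46, -25) = -25
n1-3-3 (Bob): min(3, 17, -23) = -23
n1-3 (Priya): max(-12, -25, -23) = -12
n1 (Bob): min(26, -25, -12) = -25
n2-1-1 (Bob): min(36, -30, 35) = -30
n2-1-2 (Bob): min(46, 26, 28) = 26
n2-1 (Priya): max(-30, 26) = 26
n2-2-1 (Bob): min(-31, 11, -15, -32) = -32
n2-2-2 (Bob): min(-8, -4) = -8
n2-2 (Priya): max(-32, -8) = -8
n2 (Bob): min(26, -8) = -8
Priya prefers the higher value; n1=-25, n2=-8. n2 is better since -8 > -25.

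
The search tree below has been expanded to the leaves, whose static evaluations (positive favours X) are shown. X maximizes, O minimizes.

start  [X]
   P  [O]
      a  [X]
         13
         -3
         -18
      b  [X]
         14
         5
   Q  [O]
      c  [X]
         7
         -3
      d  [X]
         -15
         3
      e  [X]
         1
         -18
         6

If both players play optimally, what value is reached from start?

13

a (X): max(13, -3, -18) = 13
b (X): max(14, 5) = 14
P (O): min(13, 14) = 13
c (X): max(7, -3) = 7
d (X): max(-15, 3) = 3
e (X): max(1, -18, 6) = 6
Q (O): min(7, 3, 6) = 3
start (X): max(13, 3) = 13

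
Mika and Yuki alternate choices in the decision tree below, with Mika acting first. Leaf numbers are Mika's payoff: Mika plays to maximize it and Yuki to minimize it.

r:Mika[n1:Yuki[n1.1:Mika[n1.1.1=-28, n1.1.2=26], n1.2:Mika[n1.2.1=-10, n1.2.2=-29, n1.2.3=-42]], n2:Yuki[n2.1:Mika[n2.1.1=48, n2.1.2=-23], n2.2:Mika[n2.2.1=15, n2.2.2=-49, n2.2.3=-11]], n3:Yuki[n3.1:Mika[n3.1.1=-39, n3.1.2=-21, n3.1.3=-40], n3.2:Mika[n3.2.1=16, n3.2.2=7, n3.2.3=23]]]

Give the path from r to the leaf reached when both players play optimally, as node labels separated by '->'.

n1.1 (Mika): max(-28, 26) = 26
n1.2 (Mika): max(-10, -29, -42) = -10
n1 (Yuki): min(26, -10) = -10
n2.1 (Mika): max(48, -23) = 48
n2.2 (Mika): max(15, -49, -11) = 15
n2 (Yuki): min(48, 15) = 15
n3.1 (Mika): max(-39, -21, -40) = -21
n3.2 (Mika): max(16, 7, 23) = 23
n3 (Yuki): min(-21, 23) = -21
r (Mika): max(-10, 15, -21) = 15
At r, Mika picks n2 (highest: 15).
At n2, Yuki picks n2.2 (lowest: 15).
At n2.2, Mika picks n2.2.1 (highest: 15).
Terminal value 15.

r -> n2 -> n2.2 -> n2.2.1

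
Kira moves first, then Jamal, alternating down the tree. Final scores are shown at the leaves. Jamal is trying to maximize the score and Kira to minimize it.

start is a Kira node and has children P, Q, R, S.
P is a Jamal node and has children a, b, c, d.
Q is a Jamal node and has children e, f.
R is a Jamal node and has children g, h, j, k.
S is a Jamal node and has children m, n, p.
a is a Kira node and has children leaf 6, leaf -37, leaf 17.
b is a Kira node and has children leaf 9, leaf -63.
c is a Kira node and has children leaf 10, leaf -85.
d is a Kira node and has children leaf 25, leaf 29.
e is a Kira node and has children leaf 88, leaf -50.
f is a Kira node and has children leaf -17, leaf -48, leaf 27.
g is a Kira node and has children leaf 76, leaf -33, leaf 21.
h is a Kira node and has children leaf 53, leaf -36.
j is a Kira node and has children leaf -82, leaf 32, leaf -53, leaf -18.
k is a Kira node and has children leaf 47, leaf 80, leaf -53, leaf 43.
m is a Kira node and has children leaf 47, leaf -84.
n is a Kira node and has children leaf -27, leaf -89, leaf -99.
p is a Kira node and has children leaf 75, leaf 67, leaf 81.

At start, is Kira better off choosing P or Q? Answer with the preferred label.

a (Kira): min(6, -37, 17) = -37
b (Kira): min(9, -63) = -63
c (Kira): min(10, -85) = -85
d (Kira): min(25, 29) = 25
P (Jamal): max(-37, -63, -85, 25) = 25
e (Kira): min(88, -50) = -50
f (Kira): min(-17, -48, 27) = -48
Q (Jamal): max(-50, -48) = -48
Kira prefers the lower value; P=25, Q=-48. Q is better since -48 < 25.

Q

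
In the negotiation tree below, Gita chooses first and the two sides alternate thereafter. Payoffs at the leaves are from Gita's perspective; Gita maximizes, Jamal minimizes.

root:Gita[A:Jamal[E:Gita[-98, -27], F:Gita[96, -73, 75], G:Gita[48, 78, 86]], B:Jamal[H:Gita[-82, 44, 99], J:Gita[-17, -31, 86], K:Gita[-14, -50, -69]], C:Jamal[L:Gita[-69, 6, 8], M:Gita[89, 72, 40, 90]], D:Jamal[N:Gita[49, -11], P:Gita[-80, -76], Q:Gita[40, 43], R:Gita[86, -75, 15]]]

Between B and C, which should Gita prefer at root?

C

H (Gita): max(-82, 44, 99) = 99
J (Gita): max(-17, -31, 86) = 86
K (Gita): max(-14, -50, -69) = -14
B (Jamal): min(99, 86, -14) = -14
L (Gita): max(-69, 6, 8) = 8
M (Gita): max(89, 72, 40, 90) = 90
C (Jamal): min(8, 90) = 8
Gita prefers the higher value; B=-14, C=8. C is better since 8 > -14.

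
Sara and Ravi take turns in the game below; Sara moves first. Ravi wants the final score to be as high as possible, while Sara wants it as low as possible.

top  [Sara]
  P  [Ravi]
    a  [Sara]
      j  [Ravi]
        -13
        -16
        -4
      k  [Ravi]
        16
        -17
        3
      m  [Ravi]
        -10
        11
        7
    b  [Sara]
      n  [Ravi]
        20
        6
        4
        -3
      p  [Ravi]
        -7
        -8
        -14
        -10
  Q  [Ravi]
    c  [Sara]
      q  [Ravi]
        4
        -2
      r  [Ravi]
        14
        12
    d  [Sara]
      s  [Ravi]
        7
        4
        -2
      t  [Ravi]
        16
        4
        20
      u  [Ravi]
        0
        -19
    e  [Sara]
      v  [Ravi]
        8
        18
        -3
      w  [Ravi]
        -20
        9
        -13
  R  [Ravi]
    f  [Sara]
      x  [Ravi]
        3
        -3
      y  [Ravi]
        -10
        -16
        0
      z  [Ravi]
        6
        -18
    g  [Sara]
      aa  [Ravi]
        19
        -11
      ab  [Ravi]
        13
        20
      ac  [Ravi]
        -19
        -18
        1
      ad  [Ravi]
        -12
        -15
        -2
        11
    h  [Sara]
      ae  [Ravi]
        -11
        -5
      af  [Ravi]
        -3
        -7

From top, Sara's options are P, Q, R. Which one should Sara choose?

j (Ravi): max(-13, -16, -4) = -4
k (Ravi): max(16, -17, 3) = 16
m (Ravi): max(-10, 11, 7) = 11
a (Sara): min(-4, 16, 11) = -4
n (Ravi): max(20, 6, 4, -3) = 20
p (Ravi): max(-7, -8, -14, -10) = -7
b (Sara): min(20, -7) = -7
P (Ravi): max(-4, -7) = -4
q (Ravi): max(4, -2) = 4
r (Ravi): max(14, 12) = 14
c (Sara): min(4, 14) = 4
s (Ravi): max(7, 4, -2) = 7
t (Ravi): max(16, 4, 20) = 20
u (Ravi): max(0, -19) = 0
d (Sara): min(7, 20, 0) = 0
v (Ravi): max(8, 18, -3) = 18
w (Ravi): max(-20, 9, -13) = 9
e (Sara): min(18, 9) = 9
Q (Ravi): max(4, 0, 9) = 9
x (Ravi): max(3, -3) = 3
y (Ravi): max(-10, -16, 0) = 0
z (Ravi): max(6, -18) = 6
f (Sara): min(3, 0, 6) = 0
aa (Ravi): max(19, -11) = 19
ab (Ravi): max(13, 20) = 20
ac (Ravi): max(-19, -18, 1) = 1
ad (Ravi): max(-12, -15, -2, 11) = 11
g (Sara): min(19, 20, 1, 11) = 1
ae (Ravi): max(-11, -5) = -5
af (Ravi): max(-3, -7) = -3
h (Sara): min(-5, -3) = -5
R (Ravi): max(0, 1, -5) = 1
top (Sara): min(-4, 9, 1) = -4
Sara at top wants the lowest of {P=-4, Q=9, R=1}, so chooses P.

P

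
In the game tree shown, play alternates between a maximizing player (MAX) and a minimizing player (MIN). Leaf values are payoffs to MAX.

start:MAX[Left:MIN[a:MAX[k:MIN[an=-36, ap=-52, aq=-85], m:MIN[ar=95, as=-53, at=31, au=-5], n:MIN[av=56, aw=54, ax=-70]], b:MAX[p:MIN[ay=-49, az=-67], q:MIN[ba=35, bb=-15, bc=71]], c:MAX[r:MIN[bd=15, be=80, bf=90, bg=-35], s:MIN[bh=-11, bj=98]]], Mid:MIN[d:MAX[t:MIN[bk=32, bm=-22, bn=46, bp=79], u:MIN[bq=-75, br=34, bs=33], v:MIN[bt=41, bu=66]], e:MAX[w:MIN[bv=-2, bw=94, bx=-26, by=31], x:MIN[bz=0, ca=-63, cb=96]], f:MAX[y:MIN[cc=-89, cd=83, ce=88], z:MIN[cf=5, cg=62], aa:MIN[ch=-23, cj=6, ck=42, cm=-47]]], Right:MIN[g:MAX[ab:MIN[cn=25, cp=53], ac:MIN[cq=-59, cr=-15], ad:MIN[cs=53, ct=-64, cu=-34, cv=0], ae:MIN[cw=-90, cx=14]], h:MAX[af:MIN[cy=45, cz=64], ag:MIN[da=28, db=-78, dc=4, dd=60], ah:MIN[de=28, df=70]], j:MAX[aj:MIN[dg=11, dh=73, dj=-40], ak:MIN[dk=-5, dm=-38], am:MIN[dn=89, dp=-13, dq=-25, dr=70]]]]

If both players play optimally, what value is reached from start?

k (MIN): min(-36, -52, -85) = -85
m (MIN): min(95, -53, 31, -5) = -53
n (MIN): min(56, 54, -70) = -70
a (MAX): max(-85, -53, -70) = -53
p (MIN): min(-49, -67) = -67
q (MIN): min(35, -15, 71) = -15
b (MAX): max(-67, -15) = -15
r (MIN): min(15, 80, 90, -35) = -35
s (MIN): min(-11, 98) = -11
c (MAX): max(-35, -11) = -11
Left (MIN): min(-53, -15, -11) = -53
t (MIN): min(32, -22, 46, 79) = -22
u (MIN): min(-75, 34, 33) = -75
v (MIN): min(41, 66) = 41
d (MAX): max(-22, -75, 41) = 41
w (MIN): min(-2, 94, -26, 31) = -26
x (MIN): min(0, -63, 96) = -63
e (MAX): max(-26, -63) = -26
y (MIN): min(-89, 83, 88) = -89
z (MIN): min(5, 62) = 5
aa (MIN): min(-23, 6, 42, -47) = -47
f (MAX): max(-89, 5, -47) = 5
Mid (MIN): min(41, -26, 5) = -26
ab (MIN): min(25, 53) = 25
ac (MIN): min(-59, -15) = -59
ad (MIN): min(53, -64, -34, 0) = -64
ae (MIN): min(-90, 14) = -90
g (MAX): max(25, -59, -64, -90) = 25
af (MIN): min(45, 64) = 45
ag (MIN): min(28, -78, 4, 60) = -78
ah (MIN): min(28, 70) = 28
h (MAX): max(45, -78, 28) = 45
aj (MIN): min(11, 73, -40) = -40
ak (MIN): min(-5, -38) = -38
am (MIN): min(89, -13, -25, 70) = -25
j (MAX): max(-40, -38, -25) = -25
Right (MIN): min(25, 45, -25) = -25
start (MAX): max(-53, -26, -25) = -25

-25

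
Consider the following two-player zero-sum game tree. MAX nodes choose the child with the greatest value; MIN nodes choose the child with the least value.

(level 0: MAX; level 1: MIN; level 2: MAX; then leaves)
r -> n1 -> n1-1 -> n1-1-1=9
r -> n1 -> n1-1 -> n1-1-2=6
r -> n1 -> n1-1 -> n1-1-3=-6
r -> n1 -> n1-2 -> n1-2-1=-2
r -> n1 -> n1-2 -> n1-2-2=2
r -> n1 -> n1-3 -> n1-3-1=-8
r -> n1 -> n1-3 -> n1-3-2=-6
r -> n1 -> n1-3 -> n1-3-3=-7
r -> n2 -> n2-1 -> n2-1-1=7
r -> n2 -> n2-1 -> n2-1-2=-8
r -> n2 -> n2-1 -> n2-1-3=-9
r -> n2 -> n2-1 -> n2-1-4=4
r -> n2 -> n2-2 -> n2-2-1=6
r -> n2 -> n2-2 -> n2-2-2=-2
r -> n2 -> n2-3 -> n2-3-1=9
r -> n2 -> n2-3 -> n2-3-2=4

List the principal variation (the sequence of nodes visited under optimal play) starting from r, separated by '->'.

r -> n2 -> n2-2 -> n2-2-1

n1-1 (MAX): max(9, 6, -6) = 9
n1-2 (MAX): max(-2, 2) = 2
n1-3 (MAX): max(-8, -6, -7) = -6
n1 (MIN): min(9, 2, -6) = -6
n2-1 (MAX): max(7, -8, -9, 4) = 7
n2-2 (MAX): max(6, -2) = 6
n2-3 (MAX): max(9, 4) = 9
n2 (MIN): min(7, 6, 9) = 6
r (MAX): max(-6, 6) = 6
At r, MAX picks n2 (highest: 6).
At n2, MIN picks n2-2 (lowest: 6).
At n2-2, MAX picks n2-2-1 (highest: 6).
Terminal value 6.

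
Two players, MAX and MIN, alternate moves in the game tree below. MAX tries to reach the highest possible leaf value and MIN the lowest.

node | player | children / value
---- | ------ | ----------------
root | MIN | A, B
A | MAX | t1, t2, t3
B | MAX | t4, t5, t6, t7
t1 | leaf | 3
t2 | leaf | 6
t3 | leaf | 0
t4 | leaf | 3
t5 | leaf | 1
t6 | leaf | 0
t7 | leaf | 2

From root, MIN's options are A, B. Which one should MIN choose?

A (MAX): max(3, 6, 0) = 6
B (MAX): max(3, 1, 0, 2) = 3
root (MIN): min(6, 3) = 3
MIN at root wants the lowest of {A=6, B=3}, so chooses B.

B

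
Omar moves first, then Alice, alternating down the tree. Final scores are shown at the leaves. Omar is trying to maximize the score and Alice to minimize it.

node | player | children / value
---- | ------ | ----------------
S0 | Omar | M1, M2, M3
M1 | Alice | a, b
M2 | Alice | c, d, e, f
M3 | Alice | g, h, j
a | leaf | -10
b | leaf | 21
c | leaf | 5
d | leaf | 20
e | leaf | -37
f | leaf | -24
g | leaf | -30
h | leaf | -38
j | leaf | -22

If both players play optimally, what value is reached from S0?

-10

M1 (Alice): min(-10, 21) = -10
M2 (Alice): min(5, 20, -37, -24) = -37
M3 (Alice): min(-30, -38, -22) = -38
S0 (Omar): max(-10, -37, -38) = -10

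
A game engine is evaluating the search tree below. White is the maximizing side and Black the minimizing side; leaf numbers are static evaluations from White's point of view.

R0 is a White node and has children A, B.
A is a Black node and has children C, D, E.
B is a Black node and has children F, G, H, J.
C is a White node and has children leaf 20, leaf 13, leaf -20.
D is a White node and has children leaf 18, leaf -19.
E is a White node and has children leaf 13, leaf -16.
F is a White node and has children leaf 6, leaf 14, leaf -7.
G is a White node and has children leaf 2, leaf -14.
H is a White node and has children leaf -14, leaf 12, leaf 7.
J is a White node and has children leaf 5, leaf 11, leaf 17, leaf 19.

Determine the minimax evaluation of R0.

C (White): max(20, 13, -20) = 20
D (White): max(18, -19) = 18
E (White): max(13, -16) = 13
A (Black): min(20, 18, 13) = 13
F (White): max(6, 14, -7) = 14
G (White): max(2, -14) = 2
H (White): max(-14, 12, 7) = 12
J (White): max(5, 11, 17, 19) = 19
B (Black): min(14, 2, 12, 19) = 2
R0 (White): max(13, 2) = 13

13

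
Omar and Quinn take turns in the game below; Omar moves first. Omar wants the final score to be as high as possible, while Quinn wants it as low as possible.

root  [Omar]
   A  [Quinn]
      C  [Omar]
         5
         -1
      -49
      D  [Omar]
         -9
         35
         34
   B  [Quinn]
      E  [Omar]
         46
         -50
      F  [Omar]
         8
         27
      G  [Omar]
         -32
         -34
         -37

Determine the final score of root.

C (Omar): max(5, -1) = 5
D (Omar): max(-9, 35, 34) = 35
A (Quinn): min(5, -49, 35) = -49
E (Omar): max(46, -50) = 46
F (Omar): max(8, 27) = 27
G (Omar): max(-32, -34, -37) = -32
B (Quinn): min(46, 27, -32) = -32
root (Omar): max(-49, -32) = -32

-32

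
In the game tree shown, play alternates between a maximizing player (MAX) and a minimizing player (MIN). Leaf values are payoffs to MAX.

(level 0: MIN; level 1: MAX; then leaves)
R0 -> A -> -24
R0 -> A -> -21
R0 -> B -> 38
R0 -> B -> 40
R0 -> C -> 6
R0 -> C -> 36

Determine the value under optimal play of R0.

A (MAX): max(-24, -21) = -21
B (MAX): max(38, 40) = 40
C (MAX): max(6, 36) = 36
R0 (MIN): min(-21, 40, 36) = -21

-21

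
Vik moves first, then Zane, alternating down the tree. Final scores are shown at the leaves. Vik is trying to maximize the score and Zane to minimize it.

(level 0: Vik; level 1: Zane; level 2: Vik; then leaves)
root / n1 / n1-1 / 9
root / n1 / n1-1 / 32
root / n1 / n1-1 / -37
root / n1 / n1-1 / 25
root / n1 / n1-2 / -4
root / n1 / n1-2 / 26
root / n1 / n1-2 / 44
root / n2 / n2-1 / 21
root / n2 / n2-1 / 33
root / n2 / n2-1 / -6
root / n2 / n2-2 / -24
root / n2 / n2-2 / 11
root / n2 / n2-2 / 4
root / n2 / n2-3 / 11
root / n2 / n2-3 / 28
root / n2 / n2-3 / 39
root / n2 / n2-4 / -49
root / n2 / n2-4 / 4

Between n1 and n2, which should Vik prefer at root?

n1

n1-1 (Vik): max(9, 32, -37, 25) = 32
n1-2 (Vik): max(-4, 26, 44) = 44
n1 (Zane): min(32, 44) = 32
n2-1 (Vik): max(21, 33, -6) = 33
n2-2 (Vik): max(-24, 11, 4) = 11
n2-3 (Vik): max(11, 28, 39) = 39
n2-4 (Vik): max(-49, 4) = 4
n2 (Zane): min(33, 11, 39, 4) = 4
Vik prefers the higher value; n1=32, n2=4. n1 is better since 32 > 4.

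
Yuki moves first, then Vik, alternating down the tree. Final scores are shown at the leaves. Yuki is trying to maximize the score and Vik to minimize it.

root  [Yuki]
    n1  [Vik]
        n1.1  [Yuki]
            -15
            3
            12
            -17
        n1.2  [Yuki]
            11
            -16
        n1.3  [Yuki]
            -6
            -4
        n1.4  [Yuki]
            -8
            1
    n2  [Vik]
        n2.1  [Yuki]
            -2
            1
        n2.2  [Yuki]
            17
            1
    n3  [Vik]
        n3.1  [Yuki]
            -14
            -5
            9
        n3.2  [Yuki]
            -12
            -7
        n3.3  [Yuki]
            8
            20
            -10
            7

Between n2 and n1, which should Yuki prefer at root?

n2

n2.1 (Yuki): max(-2, 1) = 1
n2.2 (Yuki): max(17, 1) = 17
n2 (Vik): min(1, 17) = 1
n1.1 (Yuki): max(-15, 3, 12, -17) = 12
n1.2 (Yuki): max(11, -16) = 11
n1.3 (Yuki): max(-6, -4) = -4
n1.4 (Yuki): max(-8, 1) = 1
n1 (Vik): min(12, 11, -4, 1) = -4
Yuki prefers the higher value; n2=1, n1=-4. n2 is better since 1 > -4.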